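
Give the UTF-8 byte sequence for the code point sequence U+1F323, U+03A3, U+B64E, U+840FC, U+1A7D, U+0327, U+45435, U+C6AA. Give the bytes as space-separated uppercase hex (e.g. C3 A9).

U+1F323: 4-byte form → F0 9F 8C A3.
U+03A3: 2-byte form → CE A3.
U+B64E: 3-byte form → EB 99 8E.
U+840FC: 4-byte form → F2 84 83 BC.
U+1A7D: 3-byte form → E1 A9 BD.
U+0327: 2-byte form → CC A7.
U+45435: 4-byte form → F1 85 90 B5.
U+C6AA: 3-byte form → EC 9A AA.
Concatenated (25 bytes): F0 9F 8C A3 CE A3 EB 99 8E F2 84 83 BC E1 A9 BD CC A7 F1 85 90 B5 EC 9A AA.

F0 9F 8C A3 CE A3 EB 99 8E F2 84 83 BC E1 A9 BD CC A7 F1 85 90 B5 EC 9A AA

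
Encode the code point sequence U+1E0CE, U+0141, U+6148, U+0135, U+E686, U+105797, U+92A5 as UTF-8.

U+1E0CE: 4-byte form → F0 9E 83 8E.
U+0141: 2-byte form → C5 81.
U+6148: 3-byte form → E6 85 88.
U+0135: 2-byte form → C4 B5.
U+E686: 3-byte form → EE 9A 86.
U+105797: 4-byte form → F4 85 9E 97.
U+92A5: 3-byte form → E9 8A A5.
Concatenated (21 bytes): F0 9E 83 8E C5 81 E6 85 88 C4 B5 EE 9A 86 F4 85 9E 97 E9 8A A5.

F0 9E 83 8E C5 81 E6 85 88 C4 B5 EE 9A 86 F4 85 9E 97 E9 8A A5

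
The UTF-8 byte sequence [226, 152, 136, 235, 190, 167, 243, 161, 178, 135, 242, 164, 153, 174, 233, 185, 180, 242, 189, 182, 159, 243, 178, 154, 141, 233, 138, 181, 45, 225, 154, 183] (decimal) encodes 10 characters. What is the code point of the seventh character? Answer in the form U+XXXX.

Offset 0: leading byte 0xE2 = 11100010 → 3-byte char #1 = E2 98 88.
Offset 3: leading byte 0xEB = 11101011 → 3-byte char #2 = EB BE A7.
Offset 6: leading byte 0xF3 = 11110011 → 4-byte char #3 = F3 A1 B2 87.
Offset 10: leading byte 0xF2 = 11110010 → 4-byte char #4 = F2 A4 99 AE.
Offset 14: leading byte 0xE9 = 11101001 → 3-byte char #5 = E9 B9 B4.
Offset 17: leading byte 0xF2 = 11110010 → 4-byte char #6 = F2 BD B6 9F.
Offset 21: leading byte 0xF3 = 11110011 → 4-byte char #7 = F3 B2 9A 8D.
Leading byte 0xF3 = 11110011 matches 11110xxx → 4-byte sequence.
Byte 1: 0xF3 = 11110011, payload 011 (3 bits).
Byte 2: 0xB2 = 10110010 (10xxxxxx ✓), payload 110010.
Byte 3: 0x9A = 10011010 (10xxxxxx ✓), payload 011010.
Byte 4: 0x8D = 10001101 (10xxxxxx ✓), payload 001101.
Concatenate: 011110010011010001101 = 0xF268D (21 bits → U+F268D).

U+F268D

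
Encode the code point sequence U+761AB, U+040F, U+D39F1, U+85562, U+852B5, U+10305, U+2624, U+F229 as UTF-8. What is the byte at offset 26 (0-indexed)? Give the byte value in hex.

0x88

U+761AB → 4-byte form F1 B6 86 AB at offsets 0–3.
U+040F → 2-byte form D0 8F at offsets 4–5.
U+D39F1 → 4-byte form F3 93 A7 B1 at offsets 6–9.
U+85562 → 4-byte form F2 85 95 A2 at offsets 10–13.
U+852B5 → 4-byte form F2 85 8A B5 at offsets 14–17.
U+10305 → 4-byte form F0 90 8C 85 at offsets 18–21.
U+2624 → 3-byte form E2 98 A4 at offsets 22–24.
U+F229 → 3-byte form EF 88 A9 at offsets 25–27.
Offset 26 falls in char 8's range; it's byte 2 of EF 88 A9 = 0x88.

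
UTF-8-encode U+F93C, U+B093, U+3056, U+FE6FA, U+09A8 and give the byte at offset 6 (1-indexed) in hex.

1-indexed offset 6 is 0-indexed offset 5.
U+F93C → 3-byte form EF A4 BC at offsets 0–2.
U+B093 → 3-byte form EB 82 93 at offsets 3–5.
Offset 5 falls in char 2's range; it's byte 3 of EB 82 93 = 0x93.

0x93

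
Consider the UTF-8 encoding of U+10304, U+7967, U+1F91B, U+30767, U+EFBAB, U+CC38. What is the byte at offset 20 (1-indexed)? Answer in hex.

0xEC

1-indexed offset 20 is 0-indexed offset 19.
U+10304 → 4-byte form F0 90 8C 84 at offsets 0–3.
U+7967 → 3-byte form E7 A5 A7 at offsets 4–6.
U+1F91B → 4-byte form F0 9F A4 9B at offsets 7–10.
U+30767 → 4-byte form F0 B0 9D A7 at offsets 11–14.
U+EFBAB → 4-byte form F3 AF AE AB at offsets 15–18.
U+CC38 → 3-byte form EC B0 B8 at offsets 19–21.
Offset 19 falls in char 6's range; it's byte 1 of EC B0 B8 = 0xEC.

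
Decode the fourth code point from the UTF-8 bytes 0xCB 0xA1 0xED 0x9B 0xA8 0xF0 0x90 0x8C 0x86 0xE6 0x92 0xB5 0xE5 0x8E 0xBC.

Offset 0: leading byte 0xCB = 11001011 → 2-byte char #1 = CB A1.
Offset 2: leading byte 0xED = 11101101 → 3-byte char #2 = ED 9B A8.
Offset 5: leading byte 0xF0 = 11110000 → 4-byte char #3 = F0 90 8C 86.
Offset 9: leading byte 0xE6 = 11100110 → 3-byte char #4 = E6 92 B5.
Leading byte 0xE6 = 11100110 matches 1110xxxx → 3-byte sequence.
Byte 1: 0xE6 = 11100110, payload 0110 (4 bits).
Byte 2: 0x92 = 10010010 (10xxxxxx ✓), payload 010010.
Byte 3: 0xB5 = 10110101 (10xxxxxx ✓), payload 110101.
Concatenate: 0110010010110101 = 0x64B5 (16 bits → U+64B5).

U+64B5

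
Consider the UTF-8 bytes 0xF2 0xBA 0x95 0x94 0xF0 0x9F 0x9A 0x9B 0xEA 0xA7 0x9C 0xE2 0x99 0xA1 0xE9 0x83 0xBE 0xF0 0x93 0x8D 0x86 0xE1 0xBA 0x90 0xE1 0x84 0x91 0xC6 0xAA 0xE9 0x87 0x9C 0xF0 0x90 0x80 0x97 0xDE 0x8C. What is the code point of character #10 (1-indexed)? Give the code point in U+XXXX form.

U+91DC

Offset 0: leading byte 0xF2 = 11110010 → 4-byte char #1 = F2 BA 95 94.
Offset 4: leading byte 0xF0 = 11110000 → 4-byte char #2 = F0 9F 9A 9B.
Offset 8: leading byte 0xEA = 11101010 → 3-byte char #3 = EA A7 9C.
Offset 11: leading byte 0xE2 = 11100010 → 3-byte char #4 = E2 99 A1.
Offset 14: leading byte 0xE9 = 11101001 → 3-byte char #5 = E9 83 BE.
Offset 17: leading byte 0xF0 = 11110000 → 4-byte char #6 = F0 93 8D 86.
Offset 21: leading byte 0xE1 = 11100001 → 3-byte char #7 = E1 BA 90.
Offset 24: leading byte 0xE1 = 11100001 → 3-byte char #8 = E1 84 91.
Offset 27: leading byte 0xC6 = 11000110 → 2-byte char #9 = C6 AA.
Offset 29: leading byte 0xE9 = 11101001 → 3-byte char #10 = E9 87 9C.
Leading byte 0xE9 = 11101001 matches 1110xxxx → 3-byte sequence.
Byte 1: 0xE9 = 11101001, payload 1001 (4 bits).
Byte 2: 0x87 = 10000111 (10xxxxxx ✓), payload 000111.
Byte 3: 0x9C = 10011100 (10xxxxxx ✓), payload 011100.
Concatenate: 1001000111011100 = 0x91DC (16 bits → U+91DC).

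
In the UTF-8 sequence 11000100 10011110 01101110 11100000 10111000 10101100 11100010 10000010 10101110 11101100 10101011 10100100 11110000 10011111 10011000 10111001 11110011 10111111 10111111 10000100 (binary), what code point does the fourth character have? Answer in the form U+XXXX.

Offset 0: leading byte 0xC4 = 11000100 → 2-byte char #1 = C4 9E.
Offset 2: leading byte 0x6E = 01101110 → 1-byte char #2 = 6E.
Offset 3: leading byte 0xE0 = 11100000 → 3-byte char #3 = E0 B8 AC.
Offset 6: leading byte 0xE2 = 11100010 → 3-byte char #4 = E2 82 AE.
Leading byte 0xE2 = 11100010 matches 1110xxxx → 3-byte sequence.
Byte 1: 0xE2 = 11100010, payload 0010 (4 bits).
Byte 2: 0x82 = 10000010 (10xxxxxx ✓), payload 000010.
Byte 3: 0xAE = 10101110 (10xxxxxx ✓), payload 101110.
Concatenate: 0010000010101110 = 0x20AE (16 bits → U+20AE).

U+20AE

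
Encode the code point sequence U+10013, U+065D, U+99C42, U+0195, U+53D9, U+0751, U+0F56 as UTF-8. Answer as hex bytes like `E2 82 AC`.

U+10013: 4-byte form → F0 90 80 93.
U+065D: 2-byte form → D9 9D.
U+99C42: 4-byte form → F2 99 B1 82.
U+0195: 2-byte form → C6 95.
U+53D9: 3-byte form → E5 8F 99.
U+0751: 2-byte form → DD 91.
U+0F56: 3-byte form → E0 BD 96.
Concatenated (20 bytes): F0 90 80 93 D9 9D F2 99 B1 82 C6 95 E5 8F 99 DD 91 E0 BD 96.

F0 90 80 93 D9 9D F2 99 B1 82 C6 95 E5 8F 99 DD 91 E0 BD 96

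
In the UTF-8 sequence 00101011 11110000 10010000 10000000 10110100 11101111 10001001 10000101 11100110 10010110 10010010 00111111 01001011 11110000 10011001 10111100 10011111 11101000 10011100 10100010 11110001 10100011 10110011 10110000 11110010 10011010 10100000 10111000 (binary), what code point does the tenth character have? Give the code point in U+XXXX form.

Offset 0: leading byte 0x2B = 00101011 → 1-byte char #1 = 2B.
Offset 1: leading byte 0xF0 = 11110000 → 4-byte char #2 = F0 90 80 B4.
Offset 5: leading byte 0xEF = 11101111 → 3-byte char #3 = EF 89 85.
Offset 8: leading byte 0xE6 = 11100110 → 3-byte char #4 = E6 96 92.
Offset 11: leading byte 0x3F = 00111111 → 1-byte char #5 = 3F.
Offset 12: leading byte 0x4B = 01001011 → 1-byte char #6 = 4B.
Offset 13: leading byte 0xF0 = 11110000 → 4-byte char #7 = F0 99 BC 9F.
Offset 17: leading byte 0xE8 = 11101000 → 3-byte char #8 = E8 9C A2.
Offset 20: leading byte 0xF1 = 11110001 → 4-byte char #9 = F1 A3 B3 B0.
Offset 24: leading byte 0xF2 = 11110010 → 4-byte char #10 = F2 9A A0 B8.
Leading byte 0xF2 = 11110010 matches 11110xxx → 4-byte sequence.
Byte 1: 0xF2 = 11110010, payload 010 (3 bits).
Byte 2: 0x9A = 10011010 (10xxxxxx ✓), payload 011010.
Byte 3: 0xA0 = 10100000 (10xxxxxx ✓), payload 100000.
Byte 4: 0xB8 = 10111000 (10xxxxxx ✓), payload 111000.
Concatenate: 010011010100000111000 = 0x9A838 (21 bits → U+9A838).

U+9A838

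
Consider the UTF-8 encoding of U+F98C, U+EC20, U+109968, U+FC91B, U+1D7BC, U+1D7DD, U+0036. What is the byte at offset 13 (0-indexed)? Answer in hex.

0x9B

U+F98C → 3-byte form EF A6 8C at offsets 0–2.
U+EC20 → 3-byte form EE B0 A0 at offsets 3–5.
U+109968 → 4-byte form F4 89 A5 A8 at offsets 6–9.
U+FC91B → 4-byte form F3 BC A4 9B at offsets 10–13.
Offset 13 falls in char 4's range; it's byte 4 of F3 BC A4 9B = 0x9B.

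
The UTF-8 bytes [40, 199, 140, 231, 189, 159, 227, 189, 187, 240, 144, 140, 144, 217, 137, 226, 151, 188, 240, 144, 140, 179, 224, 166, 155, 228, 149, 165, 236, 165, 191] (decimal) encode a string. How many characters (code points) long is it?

Byte at offset 0: 0x28 = 00101000 → 1-byte char (#1). Advance 1.
Byte at offset 1: 0xC7 = 11000111 → 2-byte char (#2). Advance 2.
Byte at offset 3: 0xE7 = 11100111 → 3-byte char (#3). Advance 3.
Byte at offset 6: 0xE3 = 11100011 → 3-byte char (#4). Advance 3.
Byte at offset 9: 0xF0 = 11110000 → 4-byte char (#5). Advance 4.
Byte at offset 13: 0xD9 = 11011001 → 2-byte char (#6). Advance 2.
Byte at offset 15: 0xE2 = 11100010 → 3-byte char (#7). Advance 3.
Byte at offset 18: 0xF0 = 11110000 → 4-byte char (#8). Advance 4.
Byte at offset 22: 0xE0 = 11100000 → 3-byte char (#9). Advance 3.
Byte at offset 25: 0xE4 = 11100100 → 3-byte char (#10). Advance 3.
Byte at offset 28: 0xEC = 11101100 → 3-byte char (#11). Advance 3.
Reached end at offset 31 after 11 code points.

11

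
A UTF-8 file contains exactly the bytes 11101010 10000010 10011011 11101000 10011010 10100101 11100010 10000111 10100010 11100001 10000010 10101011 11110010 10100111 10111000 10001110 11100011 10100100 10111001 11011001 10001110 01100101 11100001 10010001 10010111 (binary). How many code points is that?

9

Byte at offset 0: 0xEA = 11101010 → 3-byte char (#1). Advance 3.
Byte at offset 3: 0xE8 = 11101000 → 3-byte char (#2). Advance 3.
Byte at offset 6: 0xE2 = 11100010 → 3-byte char (#3). Advance 3.
Byte at offset 9: 0xE1 = 11100001 → 3-byte char (#4). Advance 3.
Byte at offset 12: 0xF2 = 11110010 → 4-byte char (#5). Advance 4.
Byte at offset 16: 0xE3 = 11100011 → 3-byte char (#6). Advance 3.
Byte at offset 19: 0xD9 = 11011001 → 2-byte char (#7). Advance 2.
Byte at offset 21: 0x65 = 01100101 → 1-byte char (#8). Advance 1.
Byte at offset 22: 0xE1 = 11100001 → 3-byte char (#9). Advance 3.
Reached end at offset 25 after 9 code points.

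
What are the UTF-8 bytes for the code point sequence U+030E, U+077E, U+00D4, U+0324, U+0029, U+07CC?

CC 8E DD BE C3 94 CC A4 29 DF 8C

U+030E: 2-byte form → CC 8E.
U+077E: 2-byte form → DD BE.
U+00D4: 2-byte form → C3 94.
U+0324: 2-byte form → CC A4.
U+0029: 1-byte form → 29.
U+07CC: 2-byte form → DF 8C.
Concatenated (11 bytes): CC 8E DD BE C3 94 CC A4 29 DF 8C.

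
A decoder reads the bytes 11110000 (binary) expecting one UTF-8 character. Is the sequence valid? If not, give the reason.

Leading byte 0xF0 = 11110000 → 4-byte form, but only 1 byte is present.

invalid (sequence truncated)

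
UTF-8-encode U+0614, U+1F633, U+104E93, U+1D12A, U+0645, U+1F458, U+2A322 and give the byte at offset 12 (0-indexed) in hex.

0x84

U+0614 → 2-byte form D8 94 at offsets 0–1.
U+1F633 → 4-byte form F0 9F 98 B3 at offsets 2–5.
U+104E93 → 4-byte form F4 84 BA 93 at offsets 6–9.
U+1D12A → 4-byte form F0 9D 84 AA at offsets 10–13.
Offset 12 falls in char 4's range; it's byte 3 of F0 9D 84 AA = 0x84.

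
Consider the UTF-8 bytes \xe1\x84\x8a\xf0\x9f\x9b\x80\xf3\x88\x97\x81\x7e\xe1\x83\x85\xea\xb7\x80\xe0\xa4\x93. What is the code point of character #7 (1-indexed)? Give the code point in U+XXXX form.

U+0913

Offset 0: leading byte 0xE1 = 11100001 → 3-byte char #1 = E1 84 8A.
Offset 3: leading byte 0xF0 = 11110000 → 4-byte char #2 = F0 9F 9B 80.
Offset 7: leading byte 0xF3 = 11110011 → 4-byte char #3 = F3 88 97 81.
Offset 11: leading byte 0x7E = 01111110 → 1-byte char #4 = 7E.
Offset 12: leading byte 0xE1 = 11100001 → 3-byte char #5 = E1 83 85.
Offset 15: leading byte 0xEA = 11101010 → 3-byte char #6 = EA B7 80.
Offset 18: leading byte 0xE0 = 11100000 → 3-byte char #7 = E0 A4 93.
Leading byte 0xE0 = 11100000 matches 1110xxxx → 3-byte sequence.
Byte 1: 0xE0 = 11100000, payload 0000 (4 bits).
Byte 2: 0xA4 = 10100100 (10xxxxxx ✓), payload 100100.
Byte 3: 0x93 = 10010011 (10xxxxxx ✓), payload 010011.
Concatenate: 0000100100010011 = 0x913 (16 bits → U+0913).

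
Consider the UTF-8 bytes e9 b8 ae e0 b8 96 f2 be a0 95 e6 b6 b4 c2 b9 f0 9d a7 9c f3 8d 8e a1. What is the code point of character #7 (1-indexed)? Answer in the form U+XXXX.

U+CD3A1

Offset 0: leading byte 0xE9 = 11101001 → 3-byte char #1 = E9 B8 AE.
Offset 3: leading byte 0xE0 = 11100000 → 3-byte char #2 = E0 B8 96.
Offset 6: leading byte 0xF2 = 11110010 → 4-byte char #3 = F2 BE A0 95.
Offset 10: leading byte 0xE6 = 11100110 → 3-byte char #4 = E6 B6 B4.
Offset 13: leading byte 0xC2 = 11000010 → 2-byte char #5 = C2 B9.
Offset 15: leading byte 0xF0 = 11110000 → 4-byte char #6 = F0 9D A7 9C.
Offset 19: leading byte 0xF3 = 11110011 → 4-byte char #7 = F3 8D 8E A1.
Leading byte 0xF3 = 11110011 matches 11110xxx → 4-byte sequence.
Byte 1: 0xF3 = 11110011, payload 011 (3 bits).
Byte 2: 0x8D = 10001101 (10xxxxxx ✓), payload 001101.
Byte 3: 0x8E = 10001110 (10xxxxxx ✓), payload 001110.
Byte 4: 0xA1 = 10100001 (10xxxxxx ✓), payload 100001.
Concatenate: 011001101001110100001 = 0xCD3A1 (21 bits → U+CD3A1).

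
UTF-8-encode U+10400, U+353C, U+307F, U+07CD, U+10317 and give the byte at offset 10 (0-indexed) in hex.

U+10400 → 4-byte form F0 90 90 80 at offsets 0–3.
U+353C → 3-byte form E3 94 BC at offsets 4–6.
U+307F → 3-byte form E3 81 BF at offsets 7–9.
U+07CD → 2-byte form DF 8D at offsets 10–11.
Offset 10 falls in char 4's range; it's byte 1 of DF 8D = 0xDF.

0xDF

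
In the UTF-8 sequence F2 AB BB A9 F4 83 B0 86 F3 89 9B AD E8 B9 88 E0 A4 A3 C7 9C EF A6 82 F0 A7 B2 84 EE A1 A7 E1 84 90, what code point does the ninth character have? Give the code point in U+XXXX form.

U+E867

Offset 0: leading byte 0xF2 = 11110010 → 4-byte char #1 = F2 AB BB A9.
Offset 4: leading byte 0xF4 = 11110100 → 4-byte char #2 = F4 83 B0 86.
Offset 8: leading byte 0xF3 = 11110011 → 4-byte char #3 = F3 89 9B AD.
Offset 12: leading byte 0xE8 = 11101000 → 3-byte char #4 = E8 B9 88.
Offset 15: leading byte 0xE0 = 11100000 → 3-byte char #5 = E0 A4 A3.
Offset 18: leading byte 0xC7 = 11000111 → 2-byte char #6 = C7 9C.
Offset 20: leading byte 0xEF = 11101111 → 3-byte char #7 = EF A6 82.
Offset 23: leading byte 0xF0 = 11110000 → 4-byte char #8 = F0 A7 B2 84.
Offset 27: leading byte 0xEE = 11101110 → 3-byte char #9 = EE A1 A7.
Leading byte 0xEE = 11101110 matches 1110xxxx → 3-byte sequence.
Byte 1: 0xEE = 11101110, payload 1110 (4 bits).
Byte 2: 0xA1 = 10100001 (10xxxxxx ✓), payload 100001.
Byte 3: 0xA7 = 10100111 (10xxxxxx ✓), payload 100111.
Concatenate: 1110100001100111 = 0xE867 (16 bits → U+E867).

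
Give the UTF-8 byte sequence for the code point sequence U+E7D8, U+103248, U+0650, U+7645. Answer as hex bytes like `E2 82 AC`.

EE 9F 98 F4 83 89 88 D9 90 E7 99 85

U+E7D8: 3-byte form → EE 9F 98.
U+103248: 4-byte form → F4 83 89 88.
U+0650: 2-byte form → D9 90.
U+7645: 3-byte form → E7 99 85.
Concatenated (12 bytes): EE 9F 98 F4 83 89 88 D9 90 E7 99 85.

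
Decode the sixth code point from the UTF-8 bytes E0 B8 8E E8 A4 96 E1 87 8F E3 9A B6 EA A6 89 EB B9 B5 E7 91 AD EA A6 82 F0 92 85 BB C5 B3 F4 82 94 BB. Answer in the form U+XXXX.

Offset 0: leading byte 0xE0 = 11100000 → 3-byte char #1 = E0 B8 8E.
Offset 3: leading byte 0xE8 = 11101000 → 3-byte char #2 = E8 A4 96.
Offset 6: leading byte 0xE1 = 11100001 → 3-byte char #3 = E1 87 8F.
Offset 9: leading byte 0xE3 = 11100011 → 3-byte char #4 = E3 9A B6.
Offset 12: leading byte 0xEA = 11101010 → 3-byte char #5 = EA A6 89.
Offset 15: leading byte 0xEB = 11101011 → 3-byte char #6 = EB B9 B5.
Leading byte 0xEB = 11101011 matches 1110xxxx → 3-byte sequence.
Byte 1: 0xEB = 11101011, payload 1011 (4 bits).
Byte 2: 0xB9 = 10111001 (10xxxxxx ✓), payload 111001.
Byte 3: 0xB5 = 10110101 (10xxxxxx ✓), payload 110101.
Concatenate: 1011111001110101 = 0xBE75 (16 bits → U+BE75).

U+BE75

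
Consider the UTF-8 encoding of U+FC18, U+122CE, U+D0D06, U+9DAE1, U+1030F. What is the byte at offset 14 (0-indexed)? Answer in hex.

0xA1

U+FC18 → 3-byte form EF B0 98 at offsets 0–2.
U+122CE → 4-byte form F0 92 8B 8E at offsets 3–6.
U+D0D06 → 4-byte form F3 90 B4 86 at offsets 7–10.
U+9DAE1 → 4-byte form F2 9D AB A1 at offsets 11–14.
Offset 14 falls in char 4's range; it's byte 4 of F2 9D AB A1 = 0xA1.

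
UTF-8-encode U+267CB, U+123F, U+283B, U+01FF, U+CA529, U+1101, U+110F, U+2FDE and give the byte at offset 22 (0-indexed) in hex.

0xE2

U+267CB → 4-byte form F0 A6 9F 8B at offsets 0–3.
U+123F → 3-byte form E1 88 BF at offsets 4–6.
U+283B → 3-byte form E2 A0 BB at offsets 7–9.
U+01FF → 2-byte form C7 BF at offsets 10–11.
U+CA529 → 4-byte form F3 8A 94 A9 at offsets 12–15.
U+1101 → 3-byte form E1 84 81 at offsets 16–18.
U+110F → 3-byte form E1 84 8F at offsets 19–21.
U+2FDE → 3-byte form E2 BF 9E at offsets 22–24.
Offset 22 falls in char 8's range; it's byte 1 of E2 BF 9E = 0xE2.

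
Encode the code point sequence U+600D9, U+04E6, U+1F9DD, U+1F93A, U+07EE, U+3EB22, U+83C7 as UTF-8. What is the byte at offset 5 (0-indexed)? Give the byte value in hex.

U+600D9 → 4-byte form F1 A0 83 99 at offsets 0–3.
U+04E6 → 2-byte form D3 A6 at offsets 4–5.
Offset 5 falls in char 2's range; it's byte 2 of D3 A6 = 0xA6.

0xA6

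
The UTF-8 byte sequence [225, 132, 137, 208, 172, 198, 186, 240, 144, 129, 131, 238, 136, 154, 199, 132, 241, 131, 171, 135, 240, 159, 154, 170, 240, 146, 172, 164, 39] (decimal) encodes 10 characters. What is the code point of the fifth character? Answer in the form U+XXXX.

Offset 0: leading byte 0xE1 = 11100001 → 3-byte char #1 = E1 84 89.
Offset 3: leading byte 0xD0 = 11010000 → 2-byte char #2 = D0 AC.
Offset 5: leading byte 0xC6 = 11000110 → 2-byte char #3 = C6 BA.
Offset 7: leading byte 0xF0 = 11110000 → 4-byte char #4 = F0 90 81 83.
Offset 11: leading byte 0xEE = 11101110 → 3-byte char #5 = EE 88 9A.
Leading byte 0xEE = 11101110 matches 1110xxxx → 3-byte sequence.
Byte 1: 0xEE = 11101110, payload 1110 (4 bits).
Byte 2: 0x88 = 10001000 (10xxxxxx ✓), payload 001000.
Byte 3: 0x9A = 10011010 (10xxxxxx ✓), payload 011010.
Concatenate: 1110001000011010 = 0xE21A (16 bits → U+E21A).

U+E21A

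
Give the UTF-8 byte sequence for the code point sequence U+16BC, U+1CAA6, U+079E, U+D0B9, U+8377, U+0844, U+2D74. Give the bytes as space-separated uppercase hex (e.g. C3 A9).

U+16BC: 3-byte form → E1 9A BC.
U+1CAA6: 4-byte form → F0 9C AA A6.
U+079E: 2-byte form → DE 9E.
U+D0B9: 3-byte form → ED 82 B9.
U+8377: 3-byte form → E8 8D B7.
U+0844: 3-byte form → E0 A1 84.
U+2D74: 3-byte form → E2 B5 B4.
Concatenated (21 bytes): E1 9A BC F0 9C AA A6 DE 9E ED 82 B9 E8 8D B7 E0 A1 84 E2 B5 B4.

E1 9A BC F0 9C AA A6 DE 9E ED 82 B9 E8 8D B7 E0 A1 84 E2 B5 B4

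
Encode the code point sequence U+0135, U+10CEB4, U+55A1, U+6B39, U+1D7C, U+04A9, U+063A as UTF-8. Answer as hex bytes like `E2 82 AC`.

U+0135: 2-byte form → C4 B5.
U+10CEB4: 4-byte form → F4 8C BA B4.
U+55A1: 3-byte form → E5 96 A1.
U+6B39: 3-byte form → E6 AC B9.
U+1D7C: 3-byte form → E1 B5 BC.
U+04A9: 2-byte form → D2 A9.
U+063A: 2-byte form → D8 BA.
Concatenated (19 bytes): C4 B5 F4 8C BA B4 E5 96 A1 E6 AC B9 E1 B5 BC D2 A9 D8 BA.

C4 B5 F4 8C BA B4 E5 96 A1 E6 AC B9 E1 B5 BC D2 A9 D8 BA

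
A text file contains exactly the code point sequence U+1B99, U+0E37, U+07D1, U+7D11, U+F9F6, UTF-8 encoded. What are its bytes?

E1 AE 99 E0 B8 B7 DF 91 E7 B4 91 EF A7 B6

U+1B99: 3-byte form → E1 AE 99.
U+0E37: 3-byte form → E0 B8 B7.
U+07D1: 2-byte form → DF 91.
U+7D11: 3-byte form → E7 B4 91.
U+F9F6: 3-byte form → EF A7 B6.
Concatenated (14 bytes): E1 AE 99 E0 B8 B7 DF 91 E7 B4 91 EF A7 B6.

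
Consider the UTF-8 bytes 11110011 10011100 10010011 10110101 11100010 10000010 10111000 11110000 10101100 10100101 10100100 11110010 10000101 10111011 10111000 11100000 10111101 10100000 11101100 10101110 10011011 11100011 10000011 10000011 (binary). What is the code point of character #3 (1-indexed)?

U+2C964

Offset 0: leading byte 0xF3 = 11110011 → 4-byte char #1 = F3 9C 93 B5.
Offset 4: leading byte 0xE2 = 11100010 → 3-byte char #2 = E2 82 B8.
Offset 7: leading byte 0xF0 = 11110000 → 4-byte char #3 = F0 AC A5 A4.
Leading byte 0xF0 = 11110000 matches 11110xxx → 4-byte sequence.
Byte 1: 0xF0 = 11110000, payload 000 (3 bits).
Byte 2: 0xAC = 10101100 (10xxxxxx ✓), payload 101100.
Byte 3: 0xA5 = 10100101 (10xxxxxx ✓), payload 100101.
Byte 4: 0xA4 = 10100100 (10xxxxxx ✓), payload 100100.
Concatenate: 000101100100101100100 = 0x2C964 (21 bits → U+2C964).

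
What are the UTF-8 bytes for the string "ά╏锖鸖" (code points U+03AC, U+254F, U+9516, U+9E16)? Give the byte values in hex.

U+03AC: 2-byte form → CE AC.
U+254F: 3-byte form → E2 95 8F.
U+9516: 3-byte form → E9 94 96.
U+9E16: 3-byte form → E9 B8 96.
Concatenated (11 bytes): CE AC E2 95 8F E9 94 96 E9 B8 96.

CE AC E2 95 8F E9 94 96 E9 B8 96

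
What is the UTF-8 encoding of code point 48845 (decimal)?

EB BB 8D

U+BECD = 0xBECD = 48845 decimal. In range U+0800–U+FFFF → 3-byte form: 1110xxxx 10xxxxxx 10xxxxxx.
Binary (16 bits): 1011111011001101.
Split 4+6+6: 1011 | 111011 | 001101.
Byte 1: 11101011 = 0xEB.
Byte 2: 10111011 = 0xBB.
Byte 3: 10001101 = 0x8D.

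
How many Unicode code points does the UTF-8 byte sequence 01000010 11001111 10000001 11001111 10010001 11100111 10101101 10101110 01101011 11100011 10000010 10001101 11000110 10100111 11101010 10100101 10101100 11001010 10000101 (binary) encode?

Byte at offset 0: 0x42 = 01000010 → 1-byte char (#1). Advance 1.
Byte at offset 1: 0xCF = 11001111 → 2-byte char (#2). Advance 2.
Byte at offset 3: 0xCF = 11001111 → 2-byte char (#3). Advance 2.
Byte at offset 5: 0xE7 = 11100111 → 3-byte char (#4). Advance 3.
Byte at offset 8: 0x6B = 01101011 → 1-byte char (#5). Advance 1.
Byte at offset 9: 0xE3 = 11100011 → 3-byte char (#6). Advance 3.
Byte at offset 12: 0xC6 = 11000110 → 2-byte char (#7). Advance 2.
Byte at offset 14: 0xEA = 11101010 → 3-byte char (#8). Advance 3.
Byte at offset 17: 0xCA = 11001010 → 2-byte char (#9). Advance 2.
Reached end at offset 19 after 9 code points.

9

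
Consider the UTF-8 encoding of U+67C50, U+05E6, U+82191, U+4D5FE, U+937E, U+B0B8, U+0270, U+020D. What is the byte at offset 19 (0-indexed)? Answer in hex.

U+67C50 → 4-byte form F1 A7 B1 90 at offsets 0–3.
U+05E6 → 2-byte form D7 A6 at offsets 4–5.
U+82191 → 4-byte form F2 82 86 91 at offsets 6–9.
U+4D5FE → 4-byte form F1 8D 97 BE at offsets 10–13.
U+937E → 3-byte form E9 8D BE at offsets 14–16.
U+B0B8 → 3-byte form EB 82 B8 at offsets 17–19.
Offset 19 falls in char 6's range; it's byte 3 of EB 82 B8 = 0xB8.

0xB8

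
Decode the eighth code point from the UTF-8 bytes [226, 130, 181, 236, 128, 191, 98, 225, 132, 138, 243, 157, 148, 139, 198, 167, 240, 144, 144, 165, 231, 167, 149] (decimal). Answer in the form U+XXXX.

Offset 0: leading byte 0xE2 = 11100010 → 3-byte char #1 = E2 82 B5.
Offset 3: leading byte 0xEC = 11101100 → 3-byte char #2 = EC 80 BF.
Offset 6: leading byte 0x62 = 01100010 → 1-byte char #3 = 62.
Offset 7: leading byte 0xE1 = 11100001 → 3-byte char #4 = E1 84 8A.
Offset 10: leading byte 0xF3 = 11110011 → 4-byte char #5 = F3 9D 94 8B.
Offset 14: leading byte 0xC6 = 11000110 → 2-byte char #6 = C6 A7.
Offset 16: leading byte 0xF0 = 11110000 → 4-byte char #7 = F0 90 90 A5.
Offset 20: leading byte 0xE7 = 11100111 → 3-byte char #8 = E7 A7 95.
Leading byte 0xE7 = 11100111 matches 1110xxxx → 3-byte sequence.
Byte 1: 0xE7 = 11100111, payload 0111 (4 bits).
Byte 2: 0xA7 = 10100111 (10xxxxxx ✓), payload 100111.
Byte 3: 0x95 = 10010101 (10xxxxxx ✓), payload 010101.
Concatenate: 0111100111010101 = 0x79D5 (16 bits → U+79D5).

U+79D5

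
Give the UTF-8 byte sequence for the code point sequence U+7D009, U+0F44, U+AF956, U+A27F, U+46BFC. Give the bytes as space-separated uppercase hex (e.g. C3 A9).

U+7D009: 4-byte form → F1 BD 80 89.
U+0F44: 3-byte form → E0 BD 84.
U+AF956: 4-byte form → F2 AF A5 96.
U+A27F: 3-byte form → EA 89 BF.
U+46BFC: 4-byte form → F1 86 AF BC.
Concatenated (18 bytes): F1 BD 80 89 E0 BD 84 F2 AF A5 96 EA 89 BF F1 86 AF BC.

F1 BD 80 89 E0 BD 84 F2 AF A5 96 EA 89 BF F1 86 AF BC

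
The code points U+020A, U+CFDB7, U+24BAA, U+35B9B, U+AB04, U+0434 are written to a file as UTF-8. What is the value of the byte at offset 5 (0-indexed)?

U+020A → 2-byte form C8 8A at offsets 0–1.
U+CFDB7 → 4-byte form F3 8F B6 B7 at offsets 2–5.
Offset 5 falls in char 2's range; it's byte 4 of F3 8F B6 B7 = 0xB7.

0xB7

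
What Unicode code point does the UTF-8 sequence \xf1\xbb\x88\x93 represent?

Leading byte 0xF1 = 11110001 matches 11110xxx → 4-byte sequence.
Byte 1: 0xF1 = 11110001, payload 001 (3 bits).
Byte 2: 0xBB = 10111011 (10xxxxxx ✓), payload 111011.
Byte 3: 0x88 = 10001000 (10xxxxxx ✓), payload 001000.
Byte 4: 0x93 = 10010011 (10xxxxxx ✓), payload 010011.
Concatenate: 001111011001000010011 = 0x7B213 (21 bits → U+7B213).

U+7B213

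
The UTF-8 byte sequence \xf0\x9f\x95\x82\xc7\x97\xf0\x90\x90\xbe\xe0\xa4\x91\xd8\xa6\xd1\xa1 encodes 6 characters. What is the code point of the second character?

Offset 0: leading byte 0xF0 = 11110000 → 4-byte char #1 = F0 9F 95 82.
Offset 4: leading byte 0xC7 = 11000111 → 2-byte char #2 = C7 97.
Leading byte 0xC7 = 11000111 matches 110xxxxx → 2-byte sequence.
Byte 1: 0xC7 = 11000111, payload 00111 (5 bits).
Byte 2: 0x97 = 10010111 (10xxxxxx ✓), payload 010111.
Concatenate: 00111010111 = 0x1D7 (11 bits → U+01D7).

U+01D7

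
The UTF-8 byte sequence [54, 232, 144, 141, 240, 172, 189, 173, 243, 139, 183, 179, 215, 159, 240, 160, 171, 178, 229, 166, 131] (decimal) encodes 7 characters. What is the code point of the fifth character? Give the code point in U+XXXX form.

U+05DF

Offset 0: leading byte 0x36 = 00110110 → 1-byte char #1 = 36.
Offset 1: leading byte 0xE8 = 11101000 → 3-byte char #2 = E8 90 8D.
Offset 4: leading byte 0xF0 = 11110000 → 4-byte char #3 = F0 AC BD AD.
Offset 8: leading byte 0xF3 = 11110011 → 4-byte char #4 = F3 8B B7 B3.
Offset 12: leading byte 0xD7 = 11010111 → 2-byte char #5 = D7 9F.
Leading byte 0xD7 = 11010111 matches 110xxxxx → 2-byte sequence.
Byte 1: 0xD7 = 11010111, payload 10111 (5 bits).
Byte 2: 0x9F = 10011111 (10xxxxxx ✓), payload 011111.
Concatenate: 10111011111 = 0x5DF (11 bits → U+05DF).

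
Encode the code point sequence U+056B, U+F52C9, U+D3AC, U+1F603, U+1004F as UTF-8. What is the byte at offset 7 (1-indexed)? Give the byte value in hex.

0xED

1-indexed offset 7 is 0-indexed offset 6.
U+056B → 2-byte form D5 AB at offsets 0–1.
U+F52C9 → 4-byte form F3 B5 8B 89 at offsets 2–5.
U+D3AC → 3-byte form ED 8E AC at offsets 6–8.
Offset 6 falls in char 3's range; it's byte 1 of ED 8E AC = 0xED.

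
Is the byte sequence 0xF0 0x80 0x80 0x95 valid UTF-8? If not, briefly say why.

invalid (overlong encoding)

Leading byte 0xF0 = 11110000 → 4-byte form.
Continuation bytes all match 10xxxxxx. Payload decodes to 0x15.
But 0x15 < 0x10000, the minimum for a 4-byte sequence — this is an overlong encoding.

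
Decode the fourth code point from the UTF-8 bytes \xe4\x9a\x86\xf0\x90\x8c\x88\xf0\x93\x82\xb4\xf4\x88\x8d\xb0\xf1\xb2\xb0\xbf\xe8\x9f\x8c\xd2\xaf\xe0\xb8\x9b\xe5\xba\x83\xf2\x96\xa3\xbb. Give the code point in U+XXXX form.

Offset 0: leading byte 0xE4 = 11100100 → 3-byte char #1 = E4 9A 86.
Offset 3: leading byte 0xF0 = 11110000 → 4-byte char #2 = F0 90 8C 88.
Offset 7: leading byte 0xF0 = 11110000 → 4-byte char #3 = F0 93 82 B4.
Offset 11: leading byte 0xF4 = 11110100 → 4-byte char #4 = F4 88 8D B0.
Leading byte 0xF4 = 11110100 matches 11110xxx → 4-byte sequence.
Byte 1: 0xF4 = 11110100, payload 100 (3 bits).
Byte 2: 0x88 = 10001000 (10xxxxxx ✓), payload 001000.
Byte 3: 0x8D = 10001101 (10xxxxxx ✓), payload 001101.
Byte 4: 0xB0 = 10110000 (10xxxxxx ✓), payload 110000.
Concatenate: 100001000001101110000 = 0x108370 (21 bits → U+108370).

U+108370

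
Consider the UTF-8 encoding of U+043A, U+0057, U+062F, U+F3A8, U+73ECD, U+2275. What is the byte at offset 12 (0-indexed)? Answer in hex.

0xE2

U+043A → 2-byte form D0 BA at offsets 0–1.
U+0057 → 1-byte form 57 at offsets 2–2.
U+062F → 2-byte form D8 AF at offsets 3–4.
U+F3A8 → 3-byte form EF 8E A8 at offsets 5–7.
U+73ECD → 4-byte form F1 B3 BB 8D at offsets 8–11.
U+2275 → 3-byte form E2 89 B5 at offsets 12–14.
Offset 12 falls in char 6's range; it's byte 1 of E2 89 B5 = 0xE2.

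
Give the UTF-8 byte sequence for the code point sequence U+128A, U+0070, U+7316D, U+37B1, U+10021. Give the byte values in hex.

E1 8A 8A 70 F1 B3 85 AD E3 9E B1 F0 90 80 A1

U+128A: 3-byte form → E1 8A 8A.
U+0070: 1-byte form → 70.
U+7316D: 4-byte form → F1 B3 85 AD.
U+37B1: 3-byte form → E3 9E B1.
U+10021: 4-byte form → F0 90 80 A1.
Concatenated (15 bytes): E1 8A 8A 70 F1 B3 85 AD E3 9E B1 F0 90 80 A1.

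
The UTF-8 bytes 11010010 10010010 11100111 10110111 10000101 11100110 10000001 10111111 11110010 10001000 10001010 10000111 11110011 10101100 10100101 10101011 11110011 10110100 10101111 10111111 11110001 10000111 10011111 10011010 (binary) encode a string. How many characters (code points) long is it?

Byte at offset 0: 0xD2 = 11010010 → 2-byte char (#1). Advance 2.
Byte at offset 2: 0xE7 = 11100111 → 3-byte char (#2). Advance 3.
Byte at offset 5: 0xE6 = 11100110 → 3-byte char (#3). Advance 3.
Byte at offset 8: 0xF2 = 11110010 → 4-byte char (#4). Advance 4.
Byte at offset 12: 0xF3 = 11110011 → 4-byte char (#5). Advance 4.
Byte at offset 16: 0xF3 = 11110011 → 4-byte char (#6). Advance 4.
Byte at offset 20: 0xF1 = 11110001 → 4-byte char (#7). Advance 4.
Reached end at offset 24 after 7 code points.

7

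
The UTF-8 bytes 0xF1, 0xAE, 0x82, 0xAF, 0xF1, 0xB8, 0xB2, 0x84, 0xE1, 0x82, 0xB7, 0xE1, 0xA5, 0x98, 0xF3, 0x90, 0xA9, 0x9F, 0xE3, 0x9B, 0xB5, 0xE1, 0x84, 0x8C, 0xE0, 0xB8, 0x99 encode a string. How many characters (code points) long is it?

8

Byte at offset 0: 0xF1 = 11110001 → 4-byte char (#1). Advance 4.
Byte at offset 4: 0xF1 = 11110001 → 4-byte char (#2). Advance 4.
Byte at offset 8: 0xE1 = 11100001 → 3-byte char (#3). Advance 3.
Byte at offset 11: 0xE1 = 11100001 → 3-byte char (#4). Advance 3.
Byte at offset 14: 0xF3 = 11110011 → 4-byte char (#5). Advance 4.
Byte at offset 18: 0xE3 = 11100011 → 3-byte char (#6). Advance 3.
Byte at offset 21: 0xE1 = 11100001 → 3-byte char (#7). Advance 3.
Byte at offset 24: 0xE0 = 11100000 → 3-byte char (#8). Advance 3.
Reached end at offset 27 after 8 code points.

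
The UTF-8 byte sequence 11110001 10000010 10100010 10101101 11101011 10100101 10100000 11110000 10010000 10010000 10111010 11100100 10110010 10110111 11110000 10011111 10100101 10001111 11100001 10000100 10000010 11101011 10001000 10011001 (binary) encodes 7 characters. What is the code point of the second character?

Offset 0: leading byte 0xF1 = 11110001 → 4-byte char #1 = F1 82 A2 AD.
Offset 4: leading byte 0xEB = 11101011 → 3-byte char #2 = EB A5 A0.
Leading byte 0xEB = 11101011 matches 1110xxxx → 3-byte sequence.
Byte 1: 0xEB = 11101011, payload 1011 (4 bits).
Byte 2: 0xA5 = 10100101 (10xxxxxx ✓), payload 100101.
Byte 3: 0xA0 = 10100000 (10xxxxxx ✓), payload 100000.
Concatenate: 1011100101100000 = 0xB960 (16 bits → U+B960).

U+B960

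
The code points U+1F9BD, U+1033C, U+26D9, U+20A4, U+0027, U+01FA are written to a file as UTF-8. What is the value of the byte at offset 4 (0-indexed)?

U+1F9BD → 4-byte form F0 9F A6 BD at offsets 0–3.
U+1033C → 4-byte form F0 90 8C BC at offsets 4–7.
Offset 4 falls in char 2's range; it's byte 1 of F0 90 8C BC = 0xF0.

0xF0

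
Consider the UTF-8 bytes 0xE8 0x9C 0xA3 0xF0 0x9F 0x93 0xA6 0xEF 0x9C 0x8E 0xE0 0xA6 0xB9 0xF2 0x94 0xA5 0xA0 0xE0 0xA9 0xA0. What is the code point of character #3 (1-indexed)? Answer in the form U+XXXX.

Offset 0: leading byte 0xE8 = 11101000 → 3-byte char #1 = E8 9C A3.
Offset 3: leading byte 0xF0 = 11110000 → 4-byte char #2 = F0 9F 93 A6.
Offset 7: leading byte 0xEF = 11101111 → 3-byte char #3 = EF 9C 8E.
Leading byte 0xEF = 11101111 matches 1110xxxx → 3-byte sequence.
Byte 1: 0xEF = 11101111, payload 1111 (4 bits).
Byte 2: 0x9C = 10011100 (10xxxxxx ✓), payload 011100.
Byte 3: 0x8E = 10001110 (10xxxxxx ✓), payload 001110.
Concatenate: 1111011100001110 = 0xF70E (16 bits → U+F70E).

U+F70E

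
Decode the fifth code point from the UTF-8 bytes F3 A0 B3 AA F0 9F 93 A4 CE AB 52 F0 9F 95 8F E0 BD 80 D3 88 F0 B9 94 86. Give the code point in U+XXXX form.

U+1F54F

Offset 0: leading byte 0xF3 = 11110011 → 4-byte char #1 = F3 A0 B3 AA.
Offset 4: leading byte 0xF0 = 11110000 → 4-byte char #2 = F0 9F 93 A4.
Offset 8: leading byte 0xCE = 11001110 → 2-byte char #3 = CE AB.
Offset 10: leading byte 0x52 = 01010010 → 1-byte char #4 = 52.
Offset 11: leading byte 0xF0 = 11110000 → 4-byte char #5 = F0 9F 95 8F.
Leading byte 0xF0 = 11110000 matches 11110xxx → 4-byte sequence.
Byte 1: 0xF0 = 11110000, payload 000 (3 bits).
Byte 2: 0x9F = 10011111 (10xxxxxx ✓), payload 011111.
Byte 3: 0x95 = 10010101 (10xxxxxx ✓), payload 010101.
Byte 4: 0x8F = 10001111 (10xxxxxx ✓), payload 001111.
Concatenate: 000011111010101001111 = 0x1F54F (21 bits → U+1F54F).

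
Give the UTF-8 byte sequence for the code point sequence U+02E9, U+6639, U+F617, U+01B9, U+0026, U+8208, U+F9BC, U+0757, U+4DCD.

CB A9 E6 98 B9 EF 98 97 C6 B9 26 E8 88 88 EF A6 BC DD 97 E4 B7 8D

U+02E9: 2-byte form → CB A9.
U+6639: 3-byte form → E6 98 B9.
U+F617: 3-byte form → EF 98 97.
U+01B9: 2-byte form → C6 B9.
U+0026: 1-byte form → 26.
U+8208: 3-byte form → E8 88 88.
U+F9BC: 3-byte form → EF A6 BC.
U+0757: 2-byte form → DD 97.
U+4DCD: 3-byte form → E4 B7 8D.
Concatenated (22 bytes): CB A9 E6 98 B9 EF 98 97 C6 B9 26 E8 88 88 EF A6 BC DD 97 E4 B7 8D.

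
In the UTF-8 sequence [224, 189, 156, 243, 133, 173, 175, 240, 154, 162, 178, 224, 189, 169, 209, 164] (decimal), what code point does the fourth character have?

Offset 0: leading byte 0xE0 = 11100000 → 3-byte char #1 = E0 BD 9C.
Offset 3: leading byte 0xF3 = 11110011 → 4-byte char #2 = F3 85 AD AF.
Offset 7: leading byte 0xF0 = 11110000 → 4-byte char #3 = F0 9A A2 B2.
Offset 11: leading byte 0xE0 = 11100000 → 3-byte char #4 = E0 BD A9.
Leading byte 0xE0 = 11100000 matches 1110xxxx → 3-byte sequence.
Byte 1: 0xE0 = 11100000, payload 0000 (4 bits).
Byte 2: 0xBD = 10111101 (10xxxxxx ✓), payload 111101.
Byte 3: 0xA9 = 10101001 (10xxxxxx ✓), payload 101001.
Concatenate: 0000111101101001 = 0xF69 (16 bits → U+0F69).

U+0F69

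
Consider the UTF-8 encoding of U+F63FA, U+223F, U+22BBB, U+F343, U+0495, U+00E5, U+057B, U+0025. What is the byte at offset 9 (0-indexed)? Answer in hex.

U+F63FA → 4-byte form F3 B6 8F BA at offsets 0–3.
U+223F → 3-byte form E2 88 BF at offsets 4–6.
U+22BBB → 4-byte form F0 A2 AE BB at offsets 7–10.
Offset 9 falls in char 3's range; it's byte 3 of F0 A2 AE BB = 0xAE.

0xAE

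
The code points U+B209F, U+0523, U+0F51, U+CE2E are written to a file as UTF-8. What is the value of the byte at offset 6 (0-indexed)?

U+B209F → 4-byte form F2 B2 82 9F at offsets 0–3.
U+0523 → 2-byte form D4 A3 at offsets 4–5.
U+0F51 → 3-byte form E0 BD 91 at offsets 6–8.
Offset 6 falls in char 3's range; it's byte 1 of E0 BD 91 = 0xE0.

0xE0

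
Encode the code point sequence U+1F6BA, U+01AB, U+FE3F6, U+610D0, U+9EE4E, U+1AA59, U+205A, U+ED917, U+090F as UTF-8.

F0 9F 9A BA C6 AB F3 BE 8F B6 F1 A1 83 90 F2 9E B9 8E F0 9A A9 99 E2 81 9A F3 AD A4 97 E0 A4 8F

U+1F6BA: 4-byte form → F0 9F 9A BA.
U+01AB: 2-byte form → C6 AB.
U+FE3F6: 4-byte form → F3 BE 8F B6.
U+610D0: 4-byte form → F1 A1 83 90.
U+9EE4E: 4-byte form → F2 9E B9 8E.
U+1AA59: 4-byte form → F0 9A A9 99.
U+205A: 3-byte form → E2 81 9A.
U+ED917: 4-byte form → F3 AD A4 97.
U+090F: 3-byte form → E0 A4 8F.
Concatenated (32 bytes): F0 9F 9A BA C6 AB F3 BE 8F B6 F1 A1 83 90 F2 9E B9 8E F0 9A A9 99 E2 81 9A F3 AD A4 97 E0 A4 8F.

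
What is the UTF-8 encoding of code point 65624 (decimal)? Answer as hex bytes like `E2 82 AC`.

F0 90 81 98

U+10058 = 0x10058 = 65624 decimal. In range U+10000–U+10FFFF → 4-byte form: 11110xxx 10xxxxxx 10xxxxxx 10xxxxxx.
Binary (21 bits): 000010000000001011000.
Split 3+6+6+6: 000 | 010000 | 000001 | 011000.
Byte 1: 11110000 = 0xF0.
Byte 2: 10010000 = 0x90.
Byte 3: 10000001 = 0x81.
Byte 4: 10011000 = 0x98.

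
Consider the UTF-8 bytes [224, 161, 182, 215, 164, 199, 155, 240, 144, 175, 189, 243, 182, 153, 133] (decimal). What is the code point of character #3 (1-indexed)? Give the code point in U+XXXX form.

Offset 0: leading byte 0xE0 = 11100000 → 3-byte char #1 = E0 A1 B6.
Offset 3: leading byte 0xD7 = 11010111 → 2-byte char #2 = D7 A4.
Offset 5: leading byte 0xC7 = 11000111 → 2-byte char #3 = C7 9B.
Leading byte 0xC7 = 11000111 matches 110xxxxx → 2-byte sequence.
Byte 1: 0xC7 = 11000111, payload 00111 (5 bits).
Byte 2: 0x9B = 10011011 (10xxxxxx ✓), payload 011011.
Concatenate: 00111011011 = 0x1DB (11 bits → U+01DB).

U+01DB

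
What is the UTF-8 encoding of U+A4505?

U+A4505 = 0xA4505 = 673029 decimal. In range U+10000–U+10FFFF → 4-byte form: 11110xxx 10xxxxxx 10xxxxxx 10xxxxxx.
Binary (21 bits): 010100100010100000101.
Split 3+6+6+6: 010 | 100100 | 010100 | 000101.
Byte 1: 11110010 = 0xF2.
Byte 2: 10100100 = 0xA4.
Byte 3: 10010100 = 0x94.
Byte 4: 10000101 = 0x85.

F2 A4 94 85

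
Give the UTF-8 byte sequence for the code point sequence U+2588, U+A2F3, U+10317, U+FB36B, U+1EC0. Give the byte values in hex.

U+2588: 3-byte form → E2 96 88.
U+A2F3: 3-byte form → EA 8B B3.
U+10317: 4-byte form → F0 90 8C 97.
U+FB36B: 4-byte form → F3 BB 8D AB.
U+1EC0: 3-byte form → E1 BB 80.
Concatenated (17 bytes): E2 96 88 EA 8B B3 F0 90 8C 97 F3 BB 8D AB E1 BB 80.

E2 96 88 EA 8B B3 F0 90 8C 97 F3 BB 8D AB E1 BB 80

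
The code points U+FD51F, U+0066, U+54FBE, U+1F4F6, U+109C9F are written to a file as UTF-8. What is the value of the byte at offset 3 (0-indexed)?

U+FD51F → 4-byte form F3 BD 94 9F at offsets 0–3.
Offset 3 falls in char 1's range; it's byte 4 of F3 BD 94 9F = 0x9F.

0x9F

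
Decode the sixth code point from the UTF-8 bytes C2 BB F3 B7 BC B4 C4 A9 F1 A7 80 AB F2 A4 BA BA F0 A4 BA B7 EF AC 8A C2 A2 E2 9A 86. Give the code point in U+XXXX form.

U+24EB7

Offset 0: leading byte 0xC2 = 11000010 → 2-byte char #1 = C2 BB.
Offset 2: leading byte 0xF3 = 11110011 → 4-byte char #2 = F3 B7 BC B4.
Offset 6: leading byte 0xC4 = 11000100 → 2-byte char #3 = C4 A9.
Offset 8: leading byte 0xF1 = 11110001 → 4-byte char #4 = F1 A7 80 AB.
Offset 12: leading byte 0xF2 = 11110010 → 4-byte char #5 = F2 A4 BA BA.
Offset 16: leading byte 0xF0 = 11110000 → 4-byte char #6 = F0 A4 BA B7.
Leading byte 0xF0 = 11110000 matches 11110xxx → 4-byte sequence.
Byte 1: 0xF0 = 11110000, payload 000 (3 bits).
Byte 2: 0xA4 = 10100100 (10xxxxxx ✓), payload 100100.
Byte 3: 0xBA = 10111010 (10xxxxxx ✓), payload 111010.
Byte 4: 0xB7 = 10110111 (10xxxxxx ✓), payload 110111.
Concatenate: 000100100111010110111 = 0x24EB7 (21 bits → U+24EB7).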